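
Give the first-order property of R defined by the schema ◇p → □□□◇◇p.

∀x ∀y ∀z ((xRy ∧ xR³z) → ∃w (y = w ∧ zR²w))

This is a Sahlqvist (Geach-type) schema ◇^1□^0p → □^3◇^2p.
Minimal-valuation argument: fix x; take any y with xR^1y and any z with xR^3z. Set V(p) to the set of worlds R-reachable from y in exactly 0 steps. Then □^0p holds at y, so the antecedent holds at x; validity forces ◇^2p at z, giving a w with zR^2w and yR^0w.
First-order correspondent: ∀x ∀y ∀z ((xRy ∧ xR³z) → ∃w (y = w ∧ zR²w)).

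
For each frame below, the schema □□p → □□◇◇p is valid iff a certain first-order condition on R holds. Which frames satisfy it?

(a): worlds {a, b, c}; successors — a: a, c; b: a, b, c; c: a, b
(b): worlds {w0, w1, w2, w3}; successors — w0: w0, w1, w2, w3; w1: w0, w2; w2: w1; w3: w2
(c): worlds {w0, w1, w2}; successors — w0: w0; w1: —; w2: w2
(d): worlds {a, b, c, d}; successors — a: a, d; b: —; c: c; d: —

Frame correspondent (Sahlqvist): ∀x ∀z (xR²z → ∃w (xR²w ∧ zR²w)) — i.e. a generalized confluence (Geach) condition.
(a): ✓.
(b): ✓.
(c): ✓.
(d): fails — aR²d but no w with aR²w and dR²w.

(a), (b), (c)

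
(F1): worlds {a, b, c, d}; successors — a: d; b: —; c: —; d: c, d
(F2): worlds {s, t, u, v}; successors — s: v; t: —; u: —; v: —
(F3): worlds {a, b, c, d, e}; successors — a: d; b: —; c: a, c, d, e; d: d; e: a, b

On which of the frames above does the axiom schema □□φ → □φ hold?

(F1)

The schema corresponds to density: ∀x ∀y (Rxy → ∃z (Rxz ∧ Rzy)).
(F1): ✓.
(F2): fails — Rsv but no z with Rsz and Rzv.
(F3): fails — Reb but no z with Rez and Rzb.
Valid on: (F1).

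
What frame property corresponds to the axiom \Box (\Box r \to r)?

Suppose □(□r→r) is valid. Take Rxy and set V(r)={w : Ryw}. Then at y, □r holds; since □(□r→r) at x, □r→r at y, so r at y, i.e. Ryy.

shift-reflexivity: \forall x \forall y (Rxy \to Ryy)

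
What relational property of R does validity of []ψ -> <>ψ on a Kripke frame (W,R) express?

Suppose □ψ→◇ψ is valid. At any x set V(ψ)=W. Then □ψ at x, so ◇ψ at x, so x has a successor.
The converse is a direct semantic check.
So the correspondent is seriality.

Seriality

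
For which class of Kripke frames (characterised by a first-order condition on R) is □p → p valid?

reflexivity

This schema is the T axiom.
It corresponds to reflexivity: ∀x Rxx.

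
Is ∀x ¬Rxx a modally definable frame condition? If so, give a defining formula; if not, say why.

No

Any modally definable frame class is closed under surjective bounded morphisms.
The 5-cycle (worlds a,b,c,d,e with a→b→c→d→e→a) is irreflexive, and the map sending every world to a single reflexive point • is a surjective bounded morphism (forth: every edge maps to (•,•); back: every world has a successor). So any modal formula valid on the 5-cycle is also valid on the reflexive point, which is not irreflexive.
So no modal formula (or set of formulas) defines exactly the irreflexive frames.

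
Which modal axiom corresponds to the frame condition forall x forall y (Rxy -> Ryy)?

□(□ψ → ψ)

A defining formula is □(□ψ → ψ) (the T□ axiom).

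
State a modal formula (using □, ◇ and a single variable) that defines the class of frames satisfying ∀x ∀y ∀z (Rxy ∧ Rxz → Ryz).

This is the Euclidean property; the standard corresponding axiom is 5: ◇ψ → □◇ψ.
Suppose ◇ψ→□◇ψ is valid. Take Rxy, Rxz and set V(ψ)={y}. Then ◇ψ at x, so □◇ψ at x, so ◇ψ at z, so some w with Rzw has ψ; w=y, i.e. Rzy. By symmetry of the argument, Ryz.

◇ψ → □◇ψ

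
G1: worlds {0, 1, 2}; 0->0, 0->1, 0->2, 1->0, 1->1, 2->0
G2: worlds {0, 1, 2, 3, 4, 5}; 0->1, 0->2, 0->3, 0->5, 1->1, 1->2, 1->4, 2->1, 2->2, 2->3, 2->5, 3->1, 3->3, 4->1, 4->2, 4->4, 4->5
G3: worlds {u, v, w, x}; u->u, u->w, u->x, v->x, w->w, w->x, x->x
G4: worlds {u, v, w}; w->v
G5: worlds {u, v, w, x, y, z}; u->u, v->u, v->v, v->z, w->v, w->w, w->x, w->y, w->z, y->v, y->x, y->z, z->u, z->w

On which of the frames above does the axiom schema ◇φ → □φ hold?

Frame correspondent (Sahlqvist): ∀x ∀y ∀z (Rxy ∧ Rxz → y = z) — i.e. partial functionality.
G1: fails — 0 sees both 0 and 1.
G2: fails — 0 sees both 1 and 2.
G3: fails — u sees both u and w.
G4: satisfies the condition.
G5: fails — v sees both u and v.

G4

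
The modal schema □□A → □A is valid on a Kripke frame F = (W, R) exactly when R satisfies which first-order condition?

Density

This schema is the C4 axiom.
Its frame correspondent is density — ∀x ∀y (Rxy → ∃z (Rxz ∧ Rzy)).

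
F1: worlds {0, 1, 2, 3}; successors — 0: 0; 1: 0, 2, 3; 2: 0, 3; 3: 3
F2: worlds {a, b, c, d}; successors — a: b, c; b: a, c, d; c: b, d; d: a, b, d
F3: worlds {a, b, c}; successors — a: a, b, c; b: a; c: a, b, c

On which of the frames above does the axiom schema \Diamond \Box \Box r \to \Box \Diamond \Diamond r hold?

The schema corresponds to a generalized confluence (Geach) condition: \forall x \forall y \forall z ((xRy \wedge xRz) \to \exists w (y R^2 w \wedge z R^2 w)).
F1: fails — 1R0, 1R3 but no w with 0R²w and 3R²w.
F2: satisfies the condition.
F3: satisfies the condition.

F2, F3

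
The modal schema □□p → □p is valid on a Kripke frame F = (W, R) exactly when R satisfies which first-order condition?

density

Suppose □□p→□p is valid. Take Rxy and set V(p)={w : xR²w}. Then □□p at x, so □p at x, so p at y, i.e. ∃z(Rxz∧Rzy).
Conversely, on a frame with density the schema holds at every world under every valuation.
So the correspondent is density.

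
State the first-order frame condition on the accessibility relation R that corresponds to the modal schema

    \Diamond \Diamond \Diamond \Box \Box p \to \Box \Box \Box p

\forall x \forall y \forall z ((x R^3 y \wedge x R^3 z) \to \exists w (y R^2 w \wedge z = w))

This is a Sahlqvist (Geach-type) schema ◇^3□^2p → □^3◇^0p.
Minimal-valuation argument: fix x; take any y with xR^3y and any z with xR^3z. Set V(p) to the set of worlds R-reachable from y in exactly 2 steps. Then □^2p holds at y, so the antecedent holds at x; validity forces ◇^0p at z, giving a w with zR^0w and yR^2w.
First-order correspondent: \forall x \forall y \forall z ((x R^3 y \wedge x R^3 z) \to \exists w (y R^2 w \wedge z = w)).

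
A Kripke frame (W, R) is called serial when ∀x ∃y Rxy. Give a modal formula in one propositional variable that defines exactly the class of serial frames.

The condition is seriality. The D schema □r → ◇r defines it.
Suppose □r→◇r is valid. At any x set V(r)=W. Then □r at x, so ◇r at x, so x has a successor.

□r → ◇r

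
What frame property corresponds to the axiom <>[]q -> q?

symmetry

Equivalently (dual form): q → □◇q.
Suppose q→□◇q is valid. Take Rxy and set V(q)={x}. Then q at x, so □◇q at x, so ◇q at y, so some z with Ryz has q; z=x, i.e. Ryx.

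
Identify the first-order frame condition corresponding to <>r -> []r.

Suppose ◇r→□r is valid. Take Rxy, Rxz and set V(r)={y}. Then ◇r at x, so □r at x, so r at z, i.e. z=y.

partial functionality: forall x forall y forall z (Rxy & Rxz -> y = z)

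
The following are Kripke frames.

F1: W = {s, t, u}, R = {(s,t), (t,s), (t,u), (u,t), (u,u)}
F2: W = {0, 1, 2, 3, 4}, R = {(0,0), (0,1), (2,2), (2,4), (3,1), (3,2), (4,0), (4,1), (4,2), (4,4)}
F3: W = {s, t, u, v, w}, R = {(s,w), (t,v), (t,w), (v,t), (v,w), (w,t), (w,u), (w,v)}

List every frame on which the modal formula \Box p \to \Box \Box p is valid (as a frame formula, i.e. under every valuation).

none

Frame correspondent (Sahlqvist): \forall x \forall y \forall z (Rxy \wedge Ryz \to Rxz) — i.e. transitivity.
F1: fails — Rut and Rts but not Rus.
F2: fails — R32 and R24 but not R34.
F3: fails — Rwt and Rtw but not Rww.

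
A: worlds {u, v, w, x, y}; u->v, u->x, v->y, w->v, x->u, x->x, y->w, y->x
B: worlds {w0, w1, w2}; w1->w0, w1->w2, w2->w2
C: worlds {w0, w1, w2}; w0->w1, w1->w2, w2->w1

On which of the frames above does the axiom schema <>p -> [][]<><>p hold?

The schema corresponds to a generalized confluence (Geach) condition: forall x forall y forall z ((xRy & x R^2 z) -> exists w (y = w & z R^2 w)).
A: fails — uRv, uR²u but no t with v=t and uR²t.
B: fails — w1Rw0, w1R²w2 but no w with w0=w and w2R²w.
C: fails — w0Rw1, w0R²w2 but no w with w1=w and w2R²w.
Valid on no frame.

none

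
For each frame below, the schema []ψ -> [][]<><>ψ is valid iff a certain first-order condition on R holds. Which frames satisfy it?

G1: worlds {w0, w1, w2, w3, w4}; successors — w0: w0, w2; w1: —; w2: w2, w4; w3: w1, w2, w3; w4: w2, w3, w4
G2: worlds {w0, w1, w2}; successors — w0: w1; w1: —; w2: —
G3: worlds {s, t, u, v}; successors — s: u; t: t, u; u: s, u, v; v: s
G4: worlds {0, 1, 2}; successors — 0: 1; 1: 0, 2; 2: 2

G2, G3

The schema corresponds to a generalized confluence (Geach) condition: forall x forall z (x R^2 z -> exists w (xRw & z R^2 w)).
G1: fails — w3R²w1 but no w with w3Rw and w1R²w.
G2: holds.
G3: holds.
G4: fails — 0R²0 but no w with 0Rw and 0R²w.
Valid on: G2, G3.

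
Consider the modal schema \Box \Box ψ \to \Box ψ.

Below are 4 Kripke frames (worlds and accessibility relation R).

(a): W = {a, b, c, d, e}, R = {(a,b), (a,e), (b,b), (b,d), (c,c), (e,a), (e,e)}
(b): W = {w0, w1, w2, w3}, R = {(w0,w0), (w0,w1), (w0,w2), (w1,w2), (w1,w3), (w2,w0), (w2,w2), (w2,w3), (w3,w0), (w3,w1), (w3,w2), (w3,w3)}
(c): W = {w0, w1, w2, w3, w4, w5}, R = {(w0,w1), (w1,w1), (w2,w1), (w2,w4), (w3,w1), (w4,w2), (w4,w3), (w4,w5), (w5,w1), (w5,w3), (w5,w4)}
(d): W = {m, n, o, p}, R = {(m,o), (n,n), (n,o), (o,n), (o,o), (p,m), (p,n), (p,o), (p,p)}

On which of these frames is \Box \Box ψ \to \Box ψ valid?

The schema corresponds to density: \forall x \forall y (Rxy \to \exists z (Rxz \wedge Rzy)).
(a): condition met.
(b): condition met.
(c): fails — Rw2w4 but no z with Rw2z and Rzw4.
(d): condition met.

(a), (b), (d)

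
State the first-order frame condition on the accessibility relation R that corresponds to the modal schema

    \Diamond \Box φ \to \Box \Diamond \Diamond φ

\forall x \forall y \forall z ((xRy \wedge xRz) \to \exists w (yRw \wedge z R^2 w))

This is a Sahlqvist (Geach-type) schema ◇^1□^1φ → □^1◇^2φ.
Minimal-valuation argument: fix x; take any y with xR^1y and any z with xR^1z. Set V(φ) to the set of worlds R-reachable from y in exactly 1 step. Then □^1φ holds at y, so the antecedent holds at x; validity forces ◇^2φ at z, giving a w with zR^2w and yR^1w.
First-order correspondent: \forall x \forall y \forall z ((xRy \wedge xRz) \to \exists w (yRw \wedge z R^2 w)).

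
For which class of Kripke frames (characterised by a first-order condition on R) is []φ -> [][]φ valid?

transitivity

Suppose □φ→□□φ is valid. Take Rxy, Ryz and set V(φ)={w : Rxw}. Then □φ at x, so □□φ at x, so □φ at y, so φ at z, i.e. Rxz.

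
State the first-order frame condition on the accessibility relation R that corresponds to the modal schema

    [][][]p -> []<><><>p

This is a Sahlqvist (Geach-type) schema ◇^0□^3p → □^1◇^3p.
First-order correspondent: forall x forall z (xRz -> exists w (x R^3 w & z R^3 w)).

forall x forall z (xRz -> exists w (x R^3 w & z R^3 w))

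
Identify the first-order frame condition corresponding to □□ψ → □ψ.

Suppose □□ψ→□ψ is valid. Take Rxy and set V(ψ)={w : xR²w}. Then □□ψ at x, so □ψ at x, so ψ at y, i.e. ∃z(Rxz∧Rzy).

density: ∀x ∀y (Rxy → ∃z (Rxz ∧ Rzy))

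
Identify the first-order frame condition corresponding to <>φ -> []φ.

Partial functionality

Suppose ◇φ→□φ is valid. Take Rxy, Rxz and set V(φ)={y}. Then ◇φ at x, so □φ at x, so φ at z, i.e. z=y.
Conversely, on a frame with partial functionality the schema holds at every world under every valuation.
Frame condition: forall x forall y forall z (Rxy & Rxz -> y = z).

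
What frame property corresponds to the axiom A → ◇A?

Reflexivity

Replacing A by ¬A and contraposing gives the equivalent schema □A → A.
Suppose □A→A is valid. At any x set V(A)={w : Rxw}. Then □A holds at x, so A holds at x, i.e. Rxx.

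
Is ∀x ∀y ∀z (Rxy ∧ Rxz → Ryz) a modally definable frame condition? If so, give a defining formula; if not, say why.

Definable; ◇r → □◇r defines it

Yes: it is the Euclidean property, defined by the 5 schema ◇r → □◇r.
Suppose ◇r→□◇r is valid. Take Rxy, Rxz and set V(r)={y}. Then ◇r at x, so □◇r at x, so ◇r at z, so some w with Rzw has r; w=y, i.e. Rzy. By symmetry of the argument, Ryz.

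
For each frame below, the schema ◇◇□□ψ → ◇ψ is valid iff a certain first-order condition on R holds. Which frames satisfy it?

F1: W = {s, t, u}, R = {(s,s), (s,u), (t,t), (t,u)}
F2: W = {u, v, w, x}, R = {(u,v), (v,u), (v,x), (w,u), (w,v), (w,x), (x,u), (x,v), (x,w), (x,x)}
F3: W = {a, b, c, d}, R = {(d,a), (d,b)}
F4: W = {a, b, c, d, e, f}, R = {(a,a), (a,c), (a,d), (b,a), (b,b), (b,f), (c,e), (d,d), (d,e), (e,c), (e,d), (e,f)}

F3

This is the axiom for a generalized confluence (Geach) condition; its first-order frame correspondent is ∀x ∀y (xR²y → ∃w (yR²w ∧ xRw)).
F1: fails — sR²u but no w with uR²w and sRw.
F2: fails — uR²u but no t with uR²t and uRt.
F3: condition met.
F4: fails — bR²f but no w with fR²w and bRw.
Valid on: F3.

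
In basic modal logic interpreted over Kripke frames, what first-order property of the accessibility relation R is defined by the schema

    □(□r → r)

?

Suppose □(□r→r) is valid. Take Rxy and set V(r)={w : Ryw}. Then at y, □r holds; since □(□r→r) at x, □r→r at y, so r at y, i.e. Ryy.
Conversely, any frame satisfying ∀x ∀y (Rxy → Ryy) validates the schema.
Frame condition: ∀x ∀y (Rxy → Ryy).

Shift-reflexivity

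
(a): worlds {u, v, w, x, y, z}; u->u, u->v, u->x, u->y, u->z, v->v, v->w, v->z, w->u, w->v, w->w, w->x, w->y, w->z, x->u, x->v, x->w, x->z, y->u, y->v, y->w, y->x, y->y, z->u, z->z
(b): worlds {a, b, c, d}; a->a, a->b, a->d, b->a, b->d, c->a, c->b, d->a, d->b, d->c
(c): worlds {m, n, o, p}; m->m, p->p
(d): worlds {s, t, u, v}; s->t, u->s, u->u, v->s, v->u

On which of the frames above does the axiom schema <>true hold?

(a), (b)

The schema corresponds to seriality: forall x exists y Rxy.
(a): satisfies the condition.
(b): satisfies the condition.
(c): fails — world n has no successor.
(d): fails — world t has no successor.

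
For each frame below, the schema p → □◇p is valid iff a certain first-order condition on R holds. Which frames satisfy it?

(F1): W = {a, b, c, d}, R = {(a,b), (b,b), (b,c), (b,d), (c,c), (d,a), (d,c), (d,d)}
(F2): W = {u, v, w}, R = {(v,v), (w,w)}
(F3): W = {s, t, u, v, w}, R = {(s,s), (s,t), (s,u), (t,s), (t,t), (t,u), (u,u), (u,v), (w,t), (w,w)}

The schema corresponds to symmetry: ∀x ∀y (Rxy → Ryx).
(F1): fails — Rbc but not Rcb.
(F2): holds.
(F3): fails — Ruv but not Rvu.
Valid on: (F2).

(F2)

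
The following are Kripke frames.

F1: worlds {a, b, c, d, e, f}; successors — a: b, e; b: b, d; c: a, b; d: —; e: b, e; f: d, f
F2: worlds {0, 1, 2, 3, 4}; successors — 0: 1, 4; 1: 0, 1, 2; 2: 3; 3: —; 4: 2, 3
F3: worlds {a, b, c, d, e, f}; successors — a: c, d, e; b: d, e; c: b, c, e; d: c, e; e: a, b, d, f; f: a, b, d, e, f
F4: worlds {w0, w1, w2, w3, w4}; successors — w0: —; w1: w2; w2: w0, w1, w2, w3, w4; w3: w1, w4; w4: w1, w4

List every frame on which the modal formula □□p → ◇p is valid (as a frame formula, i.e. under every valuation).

The schema corresponds to a generalized confluence (Geach) condition: ∀x ∃w (xR²w ∧ xRw).
F1: fails — at d but no w with dR²w and dRw.
F2: fails — at 2 but no w with 2R²w and 2Rw.
F3: satisfies the condition.
F4: fails — at w0 but no w with w0R²w and w0Rw.
Valid on: F3.

F3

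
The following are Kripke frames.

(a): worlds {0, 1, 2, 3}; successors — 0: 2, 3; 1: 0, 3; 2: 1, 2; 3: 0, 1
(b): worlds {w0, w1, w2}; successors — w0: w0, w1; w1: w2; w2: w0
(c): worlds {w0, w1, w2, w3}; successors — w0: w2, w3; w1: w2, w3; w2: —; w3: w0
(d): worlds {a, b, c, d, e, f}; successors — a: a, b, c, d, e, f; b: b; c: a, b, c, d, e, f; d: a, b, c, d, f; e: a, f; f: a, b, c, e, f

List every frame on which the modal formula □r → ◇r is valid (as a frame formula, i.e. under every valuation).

(a), (b), (d)

This is the axiom for seriality; its first-order frame correspondent is ∀x ∃y Rxy.
(a): condition met.
(b): condition met.
(c): fails — world w2 has no successor.
(d): condition met.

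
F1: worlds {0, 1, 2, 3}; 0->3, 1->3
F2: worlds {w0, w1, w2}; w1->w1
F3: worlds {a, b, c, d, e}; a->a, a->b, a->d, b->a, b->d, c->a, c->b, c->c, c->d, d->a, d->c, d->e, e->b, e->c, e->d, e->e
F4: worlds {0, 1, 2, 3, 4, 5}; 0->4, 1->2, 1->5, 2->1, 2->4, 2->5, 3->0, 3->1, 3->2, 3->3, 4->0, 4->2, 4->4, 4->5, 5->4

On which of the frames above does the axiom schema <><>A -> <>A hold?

F1, F2

This is the axiom for transitivity; its first-order frame correspondent is forall x forall y forall z (Rxy & Ryz -> Rxz).
F1: condition met.
F2: condition met.
F3: fails — Reb and Rba but not Rea.
F4: fails — R32 and R25 but not R35.
Valid on: F1, F2.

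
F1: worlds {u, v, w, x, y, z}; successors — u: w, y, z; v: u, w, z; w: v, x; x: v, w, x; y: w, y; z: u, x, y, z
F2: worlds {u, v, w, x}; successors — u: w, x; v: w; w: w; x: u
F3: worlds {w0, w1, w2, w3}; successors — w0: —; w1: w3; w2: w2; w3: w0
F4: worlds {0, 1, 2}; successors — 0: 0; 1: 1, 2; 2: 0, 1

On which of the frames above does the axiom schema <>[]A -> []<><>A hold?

F1

This is the axiom for a generalized confluence (Geach) condition; its first-order frame correspondent is forall x forall y forall z ((xRy & xRz) -> exists w (yRw & z R^2 w)).
F1: holds.
F2: fails — uRx, uRw but no t with xRt and wR²t.
F3: fails — w1Rw3, w1Rw3 but no w with w3Rw and w3R²w.
F4: fails — 2R1, 2R0 but no w with 1Rw and 0R²w.
Valid on: F1.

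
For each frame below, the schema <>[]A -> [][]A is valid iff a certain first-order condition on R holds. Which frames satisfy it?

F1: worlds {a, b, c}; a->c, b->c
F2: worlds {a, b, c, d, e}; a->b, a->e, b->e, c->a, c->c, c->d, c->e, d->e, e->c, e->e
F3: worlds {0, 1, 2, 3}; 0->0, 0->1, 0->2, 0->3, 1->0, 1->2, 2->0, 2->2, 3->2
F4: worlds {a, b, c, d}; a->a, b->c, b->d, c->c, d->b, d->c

F1

This is the axiom for a generalized confluence (Geach) condition; its first-order frame correspondent is forall x forall y forall z ((xRy & x R^2 z) -> exists w (yRw & z = w)).
F1: ✓.
F2: fails — aRb, aR²c but no w with bRw and c=w.
F3: fails — 0R1, 0R²1 but no w with 1Rw and 1=w.
F4: fails — bRc, bR²b but no w with cRw and b=w.
Valid on: F1.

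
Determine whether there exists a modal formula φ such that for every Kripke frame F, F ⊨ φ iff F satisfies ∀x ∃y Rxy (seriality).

The condition is seriality. A defining modal formula is □r → ◇r.

Definable; □r → ◇r defines it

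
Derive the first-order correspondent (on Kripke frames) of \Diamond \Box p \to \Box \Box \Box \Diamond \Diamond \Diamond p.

This is a Sahlqvist (Geach-type) schema ◇^1□^1p → □^3◇^3p.
Minimal-valuation argument: fix x; take any y with xR^1y and any z with xR^3z. Set V(p) to the set of worlds R-reachable from y in exactly 1 step. Then □^1p holds at y, so the antecedent holds at x; validity forces ◇^3p at z, giving a w with zR^3w and yR^1w.
First-order correspondent: \forall x \forall y \forall z ((xRy \wedge x R^3 z) \to \exists w (yRw \wedge z R^3 w)).

\forall x \forall y \forall z ((xRy \wedge x R^3 z) \to \exists w (yRw \wedge z R^3 w))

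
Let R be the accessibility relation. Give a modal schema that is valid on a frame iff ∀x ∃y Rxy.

A defining formula is □s → ◇s (the D axiom).
Suppose □s→◇s is valid. At any x set V(s)=W. Then □s at x, so ◇s at x, so x has a successor.

□s → ◇s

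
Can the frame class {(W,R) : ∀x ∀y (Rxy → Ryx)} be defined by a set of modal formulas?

Yes: it is symmetry, defined by the B schema p → □◇p.
Suppose p→□◇p is valid. Take Rxy and set V(p)={x}. Then p at x, so □◇p at x, so ◇p at y, so some z with Ryz has p; z=x, i.e. Ryx.

Definable; p → □◇p defines it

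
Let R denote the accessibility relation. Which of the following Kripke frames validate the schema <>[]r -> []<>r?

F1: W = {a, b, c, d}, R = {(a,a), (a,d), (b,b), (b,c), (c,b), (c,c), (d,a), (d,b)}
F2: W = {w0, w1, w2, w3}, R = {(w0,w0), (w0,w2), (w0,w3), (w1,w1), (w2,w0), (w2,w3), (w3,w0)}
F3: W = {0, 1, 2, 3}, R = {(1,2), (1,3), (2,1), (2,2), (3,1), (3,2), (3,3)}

F2, F3

Frame correspondent (Sahlqvist): forall x forall y forall z (Rxy & Rxz -> exists w (Ryw & Rzw)) — i.e. convergence.
F1: fails — Rdb and Rda but b and a have no common successor.
F2: ✓.
F3: ✓.
Valid on: F2, F3.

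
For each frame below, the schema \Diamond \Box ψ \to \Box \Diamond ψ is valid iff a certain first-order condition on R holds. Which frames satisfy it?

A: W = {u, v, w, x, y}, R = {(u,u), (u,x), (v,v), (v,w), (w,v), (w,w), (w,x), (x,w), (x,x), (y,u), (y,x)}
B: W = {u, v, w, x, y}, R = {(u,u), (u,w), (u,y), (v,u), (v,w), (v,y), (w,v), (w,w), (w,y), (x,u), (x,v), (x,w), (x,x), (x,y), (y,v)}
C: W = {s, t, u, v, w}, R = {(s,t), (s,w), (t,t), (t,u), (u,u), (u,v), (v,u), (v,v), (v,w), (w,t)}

A

Frame correspondent (Sahlqvist): \forall x \forall y \forall z (Rxy \wedge Rxz \to \exists w (Ryw \wedge Rzw)) — i.e. convergence.
A: ✓.
B: fails — Ruu and Ruy but u and y have no common successor.
C: fails — Rvv and Rvw but v and w have no common successor.
Valid on: A.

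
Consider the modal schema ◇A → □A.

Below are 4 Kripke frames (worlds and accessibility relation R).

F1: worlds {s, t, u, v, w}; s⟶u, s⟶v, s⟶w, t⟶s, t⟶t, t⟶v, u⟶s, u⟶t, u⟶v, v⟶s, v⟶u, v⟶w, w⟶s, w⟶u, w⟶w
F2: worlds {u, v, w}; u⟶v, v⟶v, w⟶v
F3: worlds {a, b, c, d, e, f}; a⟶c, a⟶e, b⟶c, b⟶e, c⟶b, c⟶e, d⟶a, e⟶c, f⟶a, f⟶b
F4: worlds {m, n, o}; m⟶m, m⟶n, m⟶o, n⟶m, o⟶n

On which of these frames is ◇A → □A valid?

F2

This is the axiom for partial functionality; its first-order frame correspondent is ∀x ∀y ∀z (Rxy ∧ Rxz → y = z).
F1: fails — s sees both u and v.
F2: condition met.
F3: fails — a sees both c and e.
F4: fails — m sees both m and n.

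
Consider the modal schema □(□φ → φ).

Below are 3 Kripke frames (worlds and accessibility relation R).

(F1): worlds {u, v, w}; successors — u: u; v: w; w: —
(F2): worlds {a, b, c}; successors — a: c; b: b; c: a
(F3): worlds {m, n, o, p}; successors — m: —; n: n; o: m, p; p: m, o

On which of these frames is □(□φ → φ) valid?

This is the axiom for shift-reflexivity; its first-order frame correspondent is ∀x ∀y (Rxy → Ryy).
(F1): fails — Rvw but not Rww.
(F2): fails — Rac but not Rcc.
(F3): fails — Rom but not Rmm.

none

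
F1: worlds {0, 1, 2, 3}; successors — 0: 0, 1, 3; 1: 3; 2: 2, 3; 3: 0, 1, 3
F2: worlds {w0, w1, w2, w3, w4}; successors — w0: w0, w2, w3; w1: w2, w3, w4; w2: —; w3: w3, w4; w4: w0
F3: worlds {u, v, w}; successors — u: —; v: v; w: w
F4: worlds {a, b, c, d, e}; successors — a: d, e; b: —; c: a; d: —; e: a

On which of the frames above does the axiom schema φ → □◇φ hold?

F3

The schema corresponds to symmetry: ∀x ∀y (Rxy → Ryx).
F1: fails — R01 but not R10.
F2: fails — Rw1w2 but not Rw2w1.
F3: satisfies the condition.
F4: fails — Rca but not Rac.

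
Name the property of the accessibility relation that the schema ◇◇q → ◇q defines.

transitivity

Replacing q by ¬q and contraposing gives the equivalent schema □q → □□q.
Suppose □q→□□q is valid. Take Rxy, Ryz and set V(q)={w : Rxw}. Then □q at x, so □□q at x, so □q at y, so q at z, i.e. Rxz.
Conversely, any frame satisfying ∀x ∀y ∀z (Rxy ∧ Ryz → Rxz) validates the schema.
So the correspondent is transitivity.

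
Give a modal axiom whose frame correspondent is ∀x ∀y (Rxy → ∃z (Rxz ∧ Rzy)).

This is density; the standard corresponding axiom is C4: □□q → □q.
Suppose □□q→□q is valid. Take Rxy and set V(q)={w : xR²w}. Then □□q at x, so □q at x, so q at y, i.e. ∃z(Rxz∧Rzy).

□□q → □q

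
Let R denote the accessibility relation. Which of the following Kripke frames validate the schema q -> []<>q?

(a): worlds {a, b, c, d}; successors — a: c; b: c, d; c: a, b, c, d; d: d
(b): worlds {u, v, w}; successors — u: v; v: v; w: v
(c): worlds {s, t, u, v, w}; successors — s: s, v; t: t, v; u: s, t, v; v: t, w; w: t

none

The schema corresponds to symmetry: forall x forall y (Rxy -> Ryx).
(a): fails — Rcd but not Rdc.
(b): fails — Ruv but not Rvu.
(c): fails — Ruv but not Rvu.
Valid on no frame.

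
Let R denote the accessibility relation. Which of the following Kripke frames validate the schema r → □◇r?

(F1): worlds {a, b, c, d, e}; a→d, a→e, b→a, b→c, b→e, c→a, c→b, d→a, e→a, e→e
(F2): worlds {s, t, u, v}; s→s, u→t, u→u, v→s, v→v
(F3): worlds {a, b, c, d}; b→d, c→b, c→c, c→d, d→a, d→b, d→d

This is the axiom for symmetry; its first-order frame correspondent is ∀x ∀y (Rxy → Ryx).
(F1): fails — Rba but not Rab.
(F2): fails — Rut but not Rtu.
(F3): fails — Rcd but not Rdc.

none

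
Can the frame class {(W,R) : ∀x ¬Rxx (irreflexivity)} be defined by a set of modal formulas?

No — not modally definable

Any modally definable frame class is closed under surjective bounded morphisms.
The 5-cycle (worlds a,b,c,d,e with a→b→c→d→e→a) is irreflexive, and the map sending every world to a single reflexive point • is a surjective bounded morphism (forth: every edge maps to (•,•); back: every world has a successor). So any modal formula valid on the 5-cycle is also valid on the reflexive point, which is not irreflexive.
So the class is not modally definable.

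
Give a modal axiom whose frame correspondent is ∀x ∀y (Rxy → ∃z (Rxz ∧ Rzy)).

A defining formula is □□s → □s (the C4 axiom).

□□s → □s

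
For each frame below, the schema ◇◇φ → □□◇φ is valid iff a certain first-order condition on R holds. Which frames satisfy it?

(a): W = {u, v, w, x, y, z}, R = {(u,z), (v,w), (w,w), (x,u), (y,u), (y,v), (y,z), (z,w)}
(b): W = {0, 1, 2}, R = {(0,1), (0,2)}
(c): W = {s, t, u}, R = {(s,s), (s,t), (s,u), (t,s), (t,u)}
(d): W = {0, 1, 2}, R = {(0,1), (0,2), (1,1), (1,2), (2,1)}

This is the axiom for a generalized confluence (Geach) condition; its first-order frame correspondent is ∀x ∀y ∀z ((xR²y ∧ xR²z) → ∃w (y = w ∧ zRw)).
(a): fails — xR²z, xR²z but no t with z=t and zRt.
(b): satisfies the condition.
(c): fails — sR²s, sR²u but no w with s=w and uRw.
(d): fails — 0R²2, 0R²2 but no w with 2=w and 2Rw.
Valid on: (b).

(b)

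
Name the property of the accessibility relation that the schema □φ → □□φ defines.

transitivity

This schema is the 4 axiom.
It corresponds to transitivity: ∀x ∀y ∀z (Rxy ∧ Ryz → Rxz).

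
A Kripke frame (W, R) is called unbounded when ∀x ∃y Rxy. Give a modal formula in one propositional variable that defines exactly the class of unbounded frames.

□p → ◇p

This is seriality; the standard corresponding axiom is D: □p → ◇p.
Suppose □p→◇p is valid. At any x set V(p)=W. Then □p at x, so ◇p at x, so x has a successor.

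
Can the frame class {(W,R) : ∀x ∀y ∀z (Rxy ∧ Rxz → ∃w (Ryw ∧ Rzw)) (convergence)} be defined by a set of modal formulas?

Yes: it is convergence, defined by the .2 schema ◇□q → □◇q.

Yes — defined by ◇□q → □◇q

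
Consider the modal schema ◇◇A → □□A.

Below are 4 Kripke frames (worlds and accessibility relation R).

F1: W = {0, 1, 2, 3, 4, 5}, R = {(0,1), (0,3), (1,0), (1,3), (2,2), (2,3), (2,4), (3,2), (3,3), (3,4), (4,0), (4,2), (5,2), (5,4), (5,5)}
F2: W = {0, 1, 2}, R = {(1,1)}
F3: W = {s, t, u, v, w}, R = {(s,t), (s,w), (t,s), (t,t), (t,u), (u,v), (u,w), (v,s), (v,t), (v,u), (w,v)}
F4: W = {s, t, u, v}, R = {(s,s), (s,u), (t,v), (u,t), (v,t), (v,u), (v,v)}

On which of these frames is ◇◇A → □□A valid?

The schema corresponds to a generalized confluence (Geach) condition: ∀x ∀y ∀z ((xR²y ∧ xR²z) → ∃w (y = w ∧ z = w)).
F1: fails — 0R²0, 0R²2 but 0 ≠ 2.
F2: ✓.
F3: fails — sR²s, sR²t but s ≠ t.
F4: fails — sR²s, sR²t but s ≠ t.
Valid on: F2.

F2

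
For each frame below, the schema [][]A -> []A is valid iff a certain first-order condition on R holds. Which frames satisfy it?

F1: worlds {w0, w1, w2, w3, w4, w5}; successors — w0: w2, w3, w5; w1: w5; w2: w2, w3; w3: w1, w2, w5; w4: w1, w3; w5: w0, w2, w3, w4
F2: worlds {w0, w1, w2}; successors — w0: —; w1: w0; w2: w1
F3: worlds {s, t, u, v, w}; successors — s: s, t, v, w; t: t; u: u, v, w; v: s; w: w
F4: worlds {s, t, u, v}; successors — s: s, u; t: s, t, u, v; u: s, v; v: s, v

Frame correspondent (Sahlqvist): forall x forall y (Rxy -> exists z (Rxz & Rzy)) — i.e. density.
F1: fails — Rw1w5 but no z with Rw1z and Rzw5.
F2: fails — Rw1w0 but no z with Rw1z and Rzw0.
F3: holds.
F4: holds.

F3, F4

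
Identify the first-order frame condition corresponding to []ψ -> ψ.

Suppose □ψ→ψ is valid. At any x set V(ψ)={w : Rxw}. Then □ψ holds at x, so ψ holds at x, i.e. Rxx.

reflexivity: forall x Rxx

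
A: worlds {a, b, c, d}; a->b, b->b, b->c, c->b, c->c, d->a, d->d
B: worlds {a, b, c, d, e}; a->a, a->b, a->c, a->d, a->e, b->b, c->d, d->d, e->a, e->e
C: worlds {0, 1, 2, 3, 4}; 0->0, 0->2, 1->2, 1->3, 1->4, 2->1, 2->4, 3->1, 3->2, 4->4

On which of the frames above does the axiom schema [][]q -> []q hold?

A, B

Frame correspondent (Sahlqvist): forall x forall y (Rxy -> exists z (Rxz & Rzy)) — i.e. density.
A: condition met.
B: condition met.
C: fails — R21 but no z with R2z and Rz1.
Valid on: A, B.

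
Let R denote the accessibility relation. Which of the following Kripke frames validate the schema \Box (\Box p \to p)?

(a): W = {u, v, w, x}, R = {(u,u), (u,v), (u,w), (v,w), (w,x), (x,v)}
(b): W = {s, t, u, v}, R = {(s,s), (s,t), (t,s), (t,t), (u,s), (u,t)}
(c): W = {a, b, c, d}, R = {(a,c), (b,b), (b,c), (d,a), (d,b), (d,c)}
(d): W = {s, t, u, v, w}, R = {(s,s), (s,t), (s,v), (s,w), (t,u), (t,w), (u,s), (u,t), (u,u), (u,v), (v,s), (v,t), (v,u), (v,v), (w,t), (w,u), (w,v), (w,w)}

Frame correspondent (Sahlqvist): \forall x \forall y (Rxy \to Ryy) — i.e. shift-reflexivity.
(a): fails — Ruv but not Rvv.
(b): satisfies the condition.
(c): fails — Rbc but not Rcc.
(d): fails — Rwt but not Rtt.
Valid on: (b).

(b)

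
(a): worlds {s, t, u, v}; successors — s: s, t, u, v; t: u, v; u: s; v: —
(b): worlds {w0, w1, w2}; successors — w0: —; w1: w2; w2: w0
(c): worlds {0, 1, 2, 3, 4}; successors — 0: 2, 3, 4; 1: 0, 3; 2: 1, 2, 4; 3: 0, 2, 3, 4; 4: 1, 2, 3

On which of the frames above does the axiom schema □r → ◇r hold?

(c)

The schema corresponds to seriality: ∀x ∃y Rxy.
(a): fails — world v has no successor.
(b): fails — world w0 has no successor.
(c): holds.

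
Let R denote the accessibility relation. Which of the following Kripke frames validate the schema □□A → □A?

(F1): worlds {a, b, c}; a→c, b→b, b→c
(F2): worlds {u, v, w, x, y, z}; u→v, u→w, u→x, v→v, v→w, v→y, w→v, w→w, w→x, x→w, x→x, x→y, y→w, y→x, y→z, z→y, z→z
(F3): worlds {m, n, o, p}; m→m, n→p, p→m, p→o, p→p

This is the axiom for density; its first-order frame correspondent is ∀x ∀y (Rxy → ∃z (Rxz ∧ Rzy)).
(F1): fails — Rac but no z with Raz and Rzc.
(F2): satisfies the condition.
(F3): satisfies the condition.

(F2), (F3)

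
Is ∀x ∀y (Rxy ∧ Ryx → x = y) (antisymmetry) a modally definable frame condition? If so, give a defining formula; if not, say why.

Modal frame validity is preserved under surjective bounded morphisms.
The 6-cycle (worlds s,t,u,v,w,x with s→t→u→v→w→x→s) is antisymmetric. Sending even-indexed worlds to • and odd-indexed worlds to ∘ is a surjective bounded morphism onto the two-world frame with •↔∘, which is not antisymmetric.
So the class is not modally definable.

Not definable by any modal formula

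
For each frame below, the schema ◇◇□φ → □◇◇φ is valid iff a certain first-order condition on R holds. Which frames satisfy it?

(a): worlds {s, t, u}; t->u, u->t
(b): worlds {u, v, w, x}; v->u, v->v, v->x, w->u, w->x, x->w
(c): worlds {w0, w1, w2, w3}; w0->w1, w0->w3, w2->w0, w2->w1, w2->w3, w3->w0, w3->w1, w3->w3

(a)

Frame correspondent (Sahlqvist): ∀x ∀y ∀z ((xR²y ∧ xRz) → ∃w (yRw ∧ zR²w)) — i.e. a generalized confluence (Geach) condition.
(a): condition met.
(b): fails — vR²u, vRu but no t with uRt and uR²t.
(c): fails — w0R²w0, w0Rw1 but no w with w0Rw and w1R²w.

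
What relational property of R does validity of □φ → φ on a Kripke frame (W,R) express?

Suppose □φ→φ is valid. At any x set V(φ)={w : Rxw}. Then □φ holds at x, so φ holds at x, i.e. Rxx.
The converse is a direct semantic check.
Frame condition: ∀x Rxx.

reflexivity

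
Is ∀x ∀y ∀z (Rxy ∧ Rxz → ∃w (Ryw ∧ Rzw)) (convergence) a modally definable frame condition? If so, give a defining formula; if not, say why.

Yes, by ◇□p → □◇p

The condition is convergence. A defining modal formula is ◇□p → □◇p.
Suppose ◇□p→□◇p is valid. Take Rxy, Rxz and set V(p)={w : Ryw}. Then □p at y so ◇□p at x, so □◇p at x, so ◇p at z, giving w with Rzw and Ryw.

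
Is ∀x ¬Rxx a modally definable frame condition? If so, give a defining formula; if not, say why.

Modal frame validity is preserved under surjective bounded morphisms.
The 4-cycle (worlds 0,1,2,3 with 0→1→2→3→0) is irreflexive, and the map sending every world to a single reflexive point • is a surjective bounded morphism (forth: every edge maps to (•,•); back: every world has a successor). So any modal formula valid on the 4-cycle is also valid on the reflexive point, which is not irreflexive.
So no modal formula (or set of formulas) defines exactly the irreflexive frames.

Not modally definable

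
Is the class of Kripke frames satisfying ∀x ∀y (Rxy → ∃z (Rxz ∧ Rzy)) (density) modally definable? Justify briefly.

Definable; □□q → □q defines it

This is a Sahlqvist condition; the C4 axiom □□q → □q defines it.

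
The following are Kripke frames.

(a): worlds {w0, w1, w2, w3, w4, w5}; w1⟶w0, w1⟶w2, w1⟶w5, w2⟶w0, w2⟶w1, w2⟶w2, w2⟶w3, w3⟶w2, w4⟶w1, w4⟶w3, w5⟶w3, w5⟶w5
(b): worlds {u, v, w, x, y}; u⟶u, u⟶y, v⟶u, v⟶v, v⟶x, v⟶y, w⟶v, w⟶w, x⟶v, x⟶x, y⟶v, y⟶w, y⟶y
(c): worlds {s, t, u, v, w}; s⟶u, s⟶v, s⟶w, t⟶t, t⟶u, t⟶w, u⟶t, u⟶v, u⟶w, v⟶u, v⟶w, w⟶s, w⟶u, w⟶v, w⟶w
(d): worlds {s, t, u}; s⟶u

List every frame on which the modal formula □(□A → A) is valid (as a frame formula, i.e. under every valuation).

This is the axiom for shift-reflexivity; its first-order frame correspondent is ∀x ∀y (Rxy → Ryy).
(a): fails — Rw1w0 but not Rw0w0.
(b): holds.
(c): fails — Ruv but not Rvv.
(d): fails — Rsu but not Ruu.

(b)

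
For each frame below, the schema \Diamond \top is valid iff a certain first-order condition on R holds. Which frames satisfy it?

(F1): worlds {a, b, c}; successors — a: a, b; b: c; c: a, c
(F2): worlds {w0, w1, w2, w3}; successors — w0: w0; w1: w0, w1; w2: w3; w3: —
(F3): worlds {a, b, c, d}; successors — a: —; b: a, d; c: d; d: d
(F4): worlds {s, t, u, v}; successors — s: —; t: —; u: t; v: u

The schema corresponds to seriality: \forall x \exists y Rxy.
(F1): ✓.
(F2): fails — world w3 has no successor.
(F3): fails — world a has no successor.
(F4): fails — world s has no successor.
Valid on: (F1).

(F1)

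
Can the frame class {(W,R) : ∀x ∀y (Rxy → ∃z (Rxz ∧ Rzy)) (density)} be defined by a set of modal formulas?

Definable; □□r → □r defines it

The condition is density. A defining modal formula is □□r → □r.
Suppose □□r→□r is valid. Take Rxy and set V(r)={w : xR²w}. Then □□r at x, so □r at x, so r at y, i.e. ∃z(Rxz∧Rzy).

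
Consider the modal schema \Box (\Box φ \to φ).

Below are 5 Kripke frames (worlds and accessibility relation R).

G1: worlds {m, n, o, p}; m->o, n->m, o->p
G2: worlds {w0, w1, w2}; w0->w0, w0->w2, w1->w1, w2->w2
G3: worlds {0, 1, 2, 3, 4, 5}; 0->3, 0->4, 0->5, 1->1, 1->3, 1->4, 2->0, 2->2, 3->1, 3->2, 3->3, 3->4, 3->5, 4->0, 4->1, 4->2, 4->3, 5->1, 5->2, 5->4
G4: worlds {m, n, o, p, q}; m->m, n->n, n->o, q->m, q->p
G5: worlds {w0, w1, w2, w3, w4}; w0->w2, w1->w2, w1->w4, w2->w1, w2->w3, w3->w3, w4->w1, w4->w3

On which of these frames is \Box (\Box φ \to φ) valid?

G2

The schema corresponds to shift-reflexivity: \forall x \forall y (Rxy \to Ryy).
G1: fails — Rnm but not Rmm.
G2: ✓.
G3: fails — R34 but not R44.
G4: fails — Rno but not Roo.
G5: fails — Rw1w2 but not Rw2w2.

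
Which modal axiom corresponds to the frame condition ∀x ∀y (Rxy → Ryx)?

p → □◇p

This is symmetry; the standard corresponding axiom is B: p → □◇p.
Suppose p→□◇p is valid. Take Rxy and set V(p)={x}. Then p at x, so □◇p at x, so ◇p at y, so some z with Ryz has p; z=x, i.e. Ryx.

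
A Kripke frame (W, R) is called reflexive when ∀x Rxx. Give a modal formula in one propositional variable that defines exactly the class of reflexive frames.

□r → r

This is reflexivity; the standard corresponding axiom is T: □r → r.
Suppose □r→r is valid. At any x set V(r)={w : Rxw}. Then □r holds at x, so r holds at x, i.e. Rxx.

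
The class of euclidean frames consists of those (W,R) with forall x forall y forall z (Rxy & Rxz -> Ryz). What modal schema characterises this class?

◇q → □◇q

A defining formula is ◇q → □◇q (the 5 axiom).
Suppose ◇q→□◇q is valid. Take Rxy, Rxz and set V(q)={y}. Then ◇q at x, so □◇q at x, so ◇q at z, so some w with Rzw has q; w=y, i.e. Rzy. By symmetry of the argument, Ryz.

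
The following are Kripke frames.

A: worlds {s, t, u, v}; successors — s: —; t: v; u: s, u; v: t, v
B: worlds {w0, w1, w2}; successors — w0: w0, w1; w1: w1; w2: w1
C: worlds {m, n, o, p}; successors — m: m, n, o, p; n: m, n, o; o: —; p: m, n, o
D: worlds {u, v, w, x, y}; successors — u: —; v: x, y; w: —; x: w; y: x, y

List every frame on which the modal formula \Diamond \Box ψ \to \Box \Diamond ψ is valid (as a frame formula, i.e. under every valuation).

The schema corresponds to convergence: \forall x \forall y \forall z (Rxy \wedge Rxz \to \exists w (Ryw \wedge Rzw)).
A: fails — Ruu and Rus but u and s have no common successor.
B: condition met.
C: fails — Rmo and Rmo but o and o have no common successor.
D: fails — Rvx and Rvy but x and y have no common successor.
Valid on: B.

B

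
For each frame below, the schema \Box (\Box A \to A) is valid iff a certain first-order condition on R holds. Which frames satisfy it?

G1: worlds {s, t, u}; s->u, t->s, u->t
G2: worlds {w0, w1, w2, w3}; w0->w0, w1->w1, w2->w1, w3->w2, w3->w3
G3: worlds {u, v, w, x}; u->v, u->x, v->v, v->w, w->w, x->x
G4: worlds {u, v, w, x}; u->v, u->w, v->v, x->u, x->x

G3

Frame correspondent (Sahlqvist): \forall x \forall y (Rxy \to Ryy) — i.e. shift-reflexivity.
G1: fails — Rsu but not Ruu.
G2: fails — Rw3w2 but not Rw2w2.
G3: satisfies the condition.
G4: fails — Ruw but not Rww.
Valid on: G3.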